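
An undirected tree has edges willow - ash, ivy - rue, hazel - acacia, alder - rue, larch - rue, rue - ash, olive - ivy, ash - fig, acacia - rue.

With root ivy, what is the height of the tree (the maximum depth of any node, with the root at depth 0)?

A deepest node is willow, reached by ivy–rue–ash–willow.
That path has 3 edges, so the height is 3.

3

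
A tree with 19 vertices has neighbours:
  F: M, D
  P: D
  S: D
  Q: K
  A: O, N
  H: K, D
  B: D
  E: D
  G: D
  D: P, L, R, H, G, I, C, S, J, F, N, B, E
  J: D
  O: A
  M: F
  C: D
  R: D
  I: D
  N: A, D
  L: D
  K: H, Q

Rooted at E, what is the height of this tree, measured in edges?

The longest root-to-leaf path is E-D-N-A-O (4 edges).

4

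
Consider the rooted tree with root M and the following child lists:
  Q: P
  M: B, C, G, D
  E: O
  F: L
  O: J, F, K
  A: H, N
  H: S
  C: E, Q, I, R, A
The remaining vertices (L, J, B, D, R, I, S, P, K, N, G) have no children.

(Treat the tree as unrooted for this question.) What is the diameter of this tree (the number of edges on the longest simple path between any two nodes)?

BFS from L reaches S last, at distance 7; BFS from S confirms no node is farther.
Path: L–F–O–E–C–A–H–S.

7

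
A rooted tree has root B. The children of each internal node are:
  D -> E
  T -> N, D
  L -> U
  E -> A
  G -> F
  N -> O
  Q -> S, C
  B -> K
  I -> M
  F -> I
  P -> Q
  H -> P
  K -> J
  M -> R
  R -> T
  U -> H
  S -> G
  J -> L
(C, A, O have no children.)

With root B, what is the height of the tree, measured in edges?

17

A deepest node is A, reached by B → K → J → L → U → H → P → Q → S → G → F → I → M → R → T → D → E → A.
That path has 17 edges, so the height is 17.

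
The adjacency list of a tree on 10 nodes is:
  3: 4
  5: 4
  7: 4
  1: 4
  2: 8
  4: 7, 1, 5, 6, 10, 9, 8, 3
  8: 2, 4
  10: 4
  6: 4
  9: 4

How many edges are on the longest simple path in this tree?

Starting from 2, a farthest node is 3 at distance 3.
One longest path: 2–8–4–3.
So the diameter is 3.

3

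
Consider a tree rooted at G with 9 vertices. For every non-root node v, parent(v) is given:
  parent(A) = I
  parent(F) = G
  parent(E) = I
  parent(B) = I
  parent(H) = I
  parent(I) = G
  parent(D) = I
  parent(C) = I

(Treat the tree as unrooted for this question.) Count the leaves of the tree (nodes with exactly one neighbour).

7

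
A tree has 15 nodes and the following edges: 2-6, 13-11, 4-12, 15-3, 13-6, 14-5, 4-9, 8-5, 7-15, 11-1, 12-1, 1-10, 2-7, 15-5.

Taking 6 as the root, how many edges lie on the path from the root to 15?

3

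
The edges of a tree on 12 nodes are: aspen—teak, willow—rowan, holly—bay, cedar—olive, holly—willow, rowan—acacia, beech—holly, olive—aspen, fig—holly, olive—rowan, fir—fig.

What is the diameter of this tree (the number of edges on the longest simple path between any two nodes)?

Starting from fir, a farthest node is teak at distance 7.
One longest path: fir-fig-holly-willow-rowan-olive-aspen-teak.
So the diameter is 7.

7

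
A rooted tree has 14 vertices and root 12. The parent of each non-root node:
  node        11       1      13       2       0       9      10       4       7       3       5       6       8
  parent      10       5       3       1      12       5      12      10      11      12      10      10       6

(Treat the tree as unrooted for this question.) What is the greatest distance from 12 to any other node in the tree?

4

The node farthest from 12 is 2, via 12 – 10 – 5 – 1 – 2 — 4 edges.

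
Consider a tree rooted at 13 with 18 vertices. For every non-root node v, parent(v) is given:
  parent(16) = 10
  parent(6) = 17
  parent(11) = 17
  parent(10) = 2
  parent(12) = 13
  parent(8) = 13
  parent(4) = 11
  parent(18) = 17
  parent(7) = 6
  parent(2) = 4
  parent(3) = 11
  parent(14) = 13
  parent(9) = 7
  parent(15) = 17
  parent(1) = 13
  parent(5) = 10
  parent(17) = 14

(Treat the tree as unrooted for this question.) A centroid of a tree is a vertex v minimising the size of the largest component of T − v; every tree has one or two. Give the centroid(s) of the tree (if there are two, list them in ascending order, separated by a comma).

17

Delete 17: the remaining components have sizes 7, 5, 3, 1, 1. Max 7 ≤ 9, so 17 is a centroid.
No neighbour of 17 does as well, so 17 is the unique centroid.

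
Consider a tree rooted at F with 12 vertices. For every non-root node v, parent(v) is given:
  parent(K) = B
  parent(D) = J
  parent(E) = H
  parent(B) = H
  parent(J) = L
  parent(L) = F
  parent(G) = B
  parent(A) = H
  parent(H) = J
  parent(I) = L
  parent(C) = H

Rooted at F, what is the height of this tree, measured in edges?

The longest root-to-leaf path is F – L – J – H – B – G (5 edges).

5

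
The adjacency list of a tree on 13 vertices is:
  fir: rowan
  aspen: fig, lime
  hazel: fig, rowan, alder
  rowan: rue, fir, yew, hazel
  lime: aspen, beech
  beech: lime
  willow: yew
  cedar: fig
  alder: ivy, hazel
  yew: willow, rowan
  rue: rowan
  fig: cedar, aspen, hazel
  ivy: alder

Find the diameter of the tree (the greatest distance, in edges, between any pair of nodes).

7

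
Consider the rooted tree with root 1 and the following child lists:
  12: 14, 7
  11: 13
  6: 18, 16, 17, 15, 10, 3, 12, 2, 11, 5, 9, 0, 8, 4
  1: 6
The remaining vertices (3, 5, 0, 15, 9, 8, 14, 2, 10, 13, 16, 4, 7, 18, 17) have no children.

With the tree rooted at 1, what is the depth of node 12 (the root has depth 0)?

1–6–12 — 2 edges.

2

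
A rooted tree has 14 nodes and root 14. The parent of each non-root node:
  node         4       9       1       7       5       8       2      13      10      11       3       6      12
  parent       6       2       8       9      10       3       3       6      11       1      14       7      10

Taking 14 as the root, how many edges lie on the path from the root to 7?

Climbing from 7 to the root: 7–9–2–3–14. That's 4 steps.

4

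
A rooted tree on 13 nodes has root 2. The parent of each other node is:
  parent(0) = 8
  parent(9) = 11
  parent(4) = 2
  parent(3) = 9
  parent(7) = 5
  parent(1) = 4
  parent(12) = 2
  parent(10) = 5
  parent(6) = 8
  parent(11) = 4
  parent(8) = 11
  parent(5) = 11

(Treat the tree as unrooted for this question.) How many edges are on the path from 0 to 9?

Walking from 0: 0 – 8 – 11 – 9. Length 3.

3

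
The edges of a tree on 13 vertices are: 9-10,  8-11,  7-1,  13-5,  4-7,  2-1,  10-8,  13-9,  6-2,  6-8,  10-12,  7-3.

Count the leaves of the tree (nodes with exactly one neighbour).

5

The leaves are 3, 4, 5, 11, 12.
That is 5 leaves.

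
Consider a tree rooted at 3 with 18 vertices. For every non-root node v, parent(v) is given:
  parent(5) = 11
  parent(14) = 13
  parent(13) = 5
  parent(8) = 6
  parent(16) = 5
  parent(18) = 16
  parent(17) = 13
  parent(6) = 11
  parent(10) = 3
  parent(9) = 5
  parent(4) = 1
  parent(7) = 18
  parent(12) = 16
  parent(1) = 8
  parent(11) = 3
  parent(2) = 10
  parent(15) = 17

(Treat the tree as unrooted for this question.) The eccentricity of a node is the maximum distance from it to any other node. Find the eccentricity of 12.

The node farthest from 12 is 4, via 12 – 16 – 5 – 11 – 6 – 8 – 1 – 4 — 7 edges.

7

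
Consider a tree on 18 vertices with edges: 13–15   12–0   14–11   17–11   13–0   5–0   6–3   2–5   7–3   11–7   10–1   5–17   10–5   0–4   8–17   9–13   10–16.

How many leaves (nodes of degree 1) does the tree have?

Degree-1 nodes: 1, 2, 4, 6, 8, 9, 12, 14, 15, 16 — 10 of them.

10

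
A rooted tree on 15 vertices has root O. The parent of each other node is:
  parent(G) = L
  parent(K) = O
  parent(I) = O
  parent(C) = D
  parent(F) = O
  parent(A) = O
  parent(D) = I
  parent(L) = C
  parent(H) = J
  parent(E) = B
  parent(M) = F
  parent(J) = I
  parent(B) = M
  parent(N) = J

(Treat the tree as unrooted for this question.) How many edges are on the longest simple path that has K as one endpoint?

6

Distances from K peak at 6, attained at G.
K–O–I–D–C–L–G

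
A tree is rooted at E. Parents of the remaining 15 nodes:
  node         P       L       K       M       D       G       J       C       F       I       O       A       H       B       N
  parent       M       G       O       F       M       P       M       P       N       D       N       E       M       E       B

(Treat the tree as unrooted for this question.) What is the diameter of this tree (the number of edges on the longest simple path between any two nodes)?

8

BFS from A reaches L last, at distance 8; BFS from L confirms no node is farther.
Path: A – E – B – N – F – M – P – G – L.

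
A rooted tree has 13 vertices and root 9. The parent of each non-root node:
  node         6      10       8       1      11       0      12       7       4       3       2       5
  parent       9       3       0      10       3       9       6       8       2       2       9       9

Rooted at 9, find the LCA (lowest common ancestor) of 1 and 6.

9

1's ancestor chain is 1, 10, 3, 2, 9 and 6's is 6, 9; they first meet at 9.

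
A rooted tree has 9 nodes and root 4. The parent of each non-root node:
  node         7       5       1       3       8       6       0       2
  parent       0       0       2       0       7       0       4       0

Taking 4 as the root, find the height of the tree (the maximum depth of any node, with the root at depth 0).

3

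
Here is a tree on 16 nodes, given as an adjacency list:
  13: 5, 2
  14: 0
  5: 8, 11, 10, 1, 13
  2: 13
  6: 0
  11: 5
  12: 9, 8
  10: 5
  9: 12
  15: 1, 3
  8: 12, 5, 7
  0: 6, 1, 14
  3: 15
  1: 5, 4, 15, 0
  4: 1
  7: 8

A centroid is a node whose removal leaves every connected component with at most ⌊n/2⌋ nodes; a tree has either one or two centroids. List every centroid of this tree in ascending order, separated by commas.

5

Removing 5 splits the tree into components of sizes 7, 4, 2, 1, 1; the largest is 7 ≤ ⌊16/2⌋ = 8.
No neighbour of 5 does as well, so 5 is the unique centroid.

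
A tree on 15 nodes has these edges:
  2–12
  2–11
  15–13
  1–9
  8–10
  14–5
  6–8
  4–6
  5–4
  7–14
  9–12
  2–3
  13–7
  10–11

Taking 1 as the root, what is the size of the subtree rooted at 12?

13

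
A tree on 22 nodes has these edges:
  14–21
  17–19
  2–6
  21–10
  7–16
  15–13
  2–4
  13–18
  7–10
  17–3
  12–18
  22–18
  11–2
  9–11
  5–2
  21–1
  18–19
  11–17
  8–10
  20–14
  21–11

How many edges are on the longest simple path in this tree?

A longest path is 16–7–10–21–11–17–19–18–13–15, with 9 edges.

9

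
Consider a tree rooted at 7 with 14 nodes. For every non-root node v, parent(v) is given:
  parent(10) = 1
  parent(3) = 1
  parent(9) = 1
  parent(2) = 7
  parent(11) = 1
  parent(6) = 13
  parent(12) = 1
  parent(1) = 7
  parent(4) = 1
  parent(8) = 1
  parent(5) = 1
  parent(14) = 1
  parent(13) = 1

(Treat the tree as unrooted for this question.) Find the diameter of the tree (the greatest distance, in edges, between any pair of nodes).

4

Starting from 2, a farthest node is 6 at distance 4.
One longest path: 2–7–1–13–6.
So the diameter is 4.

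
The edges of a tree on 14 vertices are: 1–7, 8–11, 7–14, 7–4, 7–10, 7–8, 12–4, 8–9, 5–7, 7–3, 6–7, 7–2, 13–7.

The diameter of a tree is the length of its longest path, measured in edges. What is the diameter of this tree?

A longest path is 11 - 8 - 7 - 4 - 12, with 4 edges.

4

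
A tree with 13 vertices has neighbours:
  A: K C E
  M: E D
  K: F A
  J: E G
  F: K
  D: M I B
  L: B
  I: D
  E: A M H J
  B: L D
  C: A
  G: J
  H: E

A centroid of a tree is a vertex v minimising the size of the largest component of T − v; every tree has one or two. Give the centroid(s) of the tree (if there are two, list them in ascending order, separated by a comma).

If E is removed the pieces have sizes 5, 4, 2, 1, all ≤ ⌊13/2⌋ = 6.
No neighbour of E does as well, so E is the unique centroid.

E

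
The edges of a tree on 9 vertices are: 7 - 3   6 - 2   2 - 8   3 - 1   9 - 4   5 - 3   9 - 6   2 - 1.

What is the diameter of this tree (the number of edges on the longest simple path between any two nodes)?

BFS from 5 reaches 4 last, at distance 6; BFS from 4 confirms no node is farther.
Path: 5 – 3 – 1 – 2 – 6 – 9 – 4.

6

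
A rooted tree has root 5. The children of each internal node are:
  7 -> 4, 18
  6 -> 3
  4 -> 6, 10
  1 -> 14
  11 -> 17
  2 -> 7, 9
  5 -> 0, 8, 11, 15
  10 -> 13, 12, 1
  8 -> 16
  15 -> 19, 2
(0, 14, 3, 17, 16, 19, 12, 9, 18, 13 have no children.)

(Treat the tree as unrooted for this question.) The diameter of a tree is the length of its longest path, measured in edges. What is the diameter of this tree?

9

A longest path is 14 – 1 – 10 – 4 – 7 – 2 – 15 – 5 – 11 – 17, with 9 edges.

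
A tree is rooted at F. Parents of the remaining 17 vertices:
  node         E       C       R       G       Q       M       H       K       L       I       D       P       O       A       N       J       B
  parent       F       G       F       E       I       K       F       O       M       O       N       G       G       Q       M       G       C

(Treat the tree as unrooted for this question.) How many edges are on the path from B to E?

3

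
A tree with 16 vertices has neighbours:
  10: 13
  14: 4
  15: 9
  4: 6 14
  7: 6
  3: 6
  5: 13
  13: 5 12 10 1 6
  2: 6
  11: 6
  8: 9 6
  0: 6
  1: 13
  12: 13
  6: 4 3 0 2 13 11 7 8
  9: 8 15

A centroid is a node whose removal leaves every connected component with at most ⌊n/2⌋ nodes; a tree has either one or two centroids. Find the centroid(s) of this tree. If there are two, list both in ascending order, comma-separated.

6

If 6 is removed the pieces have sizes 5, 3, 2, 1, 1, 1, 1, 1, all ≤ ⌊16/2⌋ = 8.
No neighbour of 6 does as well, so 6 is the unique centroid.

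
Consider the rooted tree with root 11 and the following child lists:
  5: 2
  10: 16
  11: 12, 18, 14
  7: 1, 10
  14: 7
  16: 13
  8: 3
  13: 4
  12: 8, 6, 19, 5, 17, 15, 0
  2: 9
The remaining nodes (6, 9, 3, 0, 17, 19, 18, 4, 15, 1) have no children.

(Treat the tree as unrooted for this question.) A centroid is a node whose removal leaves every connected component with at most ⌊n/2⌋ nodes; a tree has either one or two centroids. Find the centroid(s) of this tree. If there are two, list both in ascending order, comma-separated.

Removing 12 splits the tree into components of sizes 9, 3, 2, 1, 1, 1, 1, 1; the largest is 9 ≤ ⌊20/2⌋ = 10.
Every other node leaves some component of size > 10, so the centroid is unique.

12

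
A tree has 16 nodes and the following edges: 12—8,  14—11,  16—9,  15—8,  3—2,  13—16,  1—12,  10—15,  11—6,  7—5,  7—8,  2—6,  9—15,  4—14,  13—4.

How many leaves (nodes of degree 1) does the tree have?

Degree-1 nodes: 1, 3, 5, 10 — 4 of them.

4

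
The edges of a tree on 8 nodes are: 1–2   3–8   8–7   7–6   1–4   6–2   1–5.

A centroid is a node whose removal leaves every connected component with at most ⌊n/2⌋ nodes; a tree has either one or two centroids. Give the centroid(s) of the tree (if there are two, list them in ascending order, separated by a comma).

2, 6

Removing 6 splits the tree into components of sizes 4, 3; the largest is 4 ≤ ⌊8/2⌋ = 4.
Its neighbour 2 also leaves a largest component of size 4, so both are centroids.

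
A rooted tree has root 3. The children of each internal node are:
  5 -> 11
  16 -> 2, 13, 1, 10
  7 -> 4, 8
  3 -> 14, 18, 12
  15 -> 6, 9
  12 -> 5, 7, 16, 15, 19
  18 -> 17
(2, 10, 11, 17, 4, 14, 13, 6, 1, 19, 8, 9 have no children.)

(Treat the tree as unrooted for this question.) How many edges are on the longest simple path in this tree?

5

BFS from 17 reaches 11 last, at distance 5; BFS from 11 confirms no node is farther.
Path: 17 – 18 – 3 – 12 – 5 – 11.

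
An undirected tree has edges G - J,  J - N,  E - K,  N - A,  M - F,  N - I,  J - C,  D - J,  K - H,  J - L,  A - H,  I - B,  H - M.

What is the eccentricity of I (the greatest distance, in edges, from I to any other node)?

5

A farthest node from I is E (F also at distance 5).
The path I–N–A–H–K–E has 5 edges.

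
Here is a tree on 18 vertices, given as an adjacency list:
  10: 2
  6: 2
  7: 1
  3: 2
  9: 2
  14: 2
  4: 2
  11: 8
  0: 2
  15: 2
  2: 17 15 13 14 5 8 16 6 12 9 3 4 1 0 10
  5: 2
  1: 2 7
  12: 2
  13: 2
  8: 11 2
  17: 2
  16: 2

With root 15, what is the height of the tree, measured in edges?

A deepest node is 7, reached by 15 → 2 → 1 → 7.
That path has 3 edges, so the height is 3.

3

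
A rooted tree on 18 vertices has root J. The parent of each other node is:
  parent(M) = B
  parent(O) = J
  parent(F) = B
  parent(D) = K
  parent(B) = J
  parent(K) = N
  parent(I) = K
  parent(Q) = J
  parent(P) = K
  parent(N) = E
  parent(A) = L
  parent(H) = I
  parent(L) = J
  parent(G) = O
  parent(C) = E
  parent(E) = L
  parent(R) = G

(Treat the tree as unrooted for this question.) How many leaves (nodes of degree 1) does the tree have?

The leaves are A, C, D, F, H, M, P, Q, R.
That is 9 leaves.

9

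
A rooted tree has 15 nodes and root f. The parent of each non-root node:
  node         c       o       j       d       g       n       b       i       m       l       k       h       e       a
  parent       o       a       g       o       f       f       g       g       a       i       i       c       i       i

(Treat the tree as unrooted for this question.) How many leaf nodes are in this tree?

9

The leaves are b, d, e, h, j, k, l, m, n.
That is 9 leaves.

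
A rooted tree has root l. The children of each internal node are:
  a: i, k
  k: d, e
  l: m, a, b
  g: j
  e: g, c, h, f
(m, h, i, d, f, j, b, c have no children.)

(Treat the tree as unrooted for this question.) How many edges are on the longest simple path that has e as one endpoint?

4

Distances from e peak at 4, attained at b (m also at distance 4).
e – k – a – l – b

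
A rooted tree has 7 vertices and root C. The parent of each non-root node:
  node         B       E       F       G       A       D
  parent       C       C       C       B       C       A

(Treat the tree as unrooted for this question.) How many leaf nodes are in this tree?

4

Degree-1 nodes: D, E, F, G — 4 of them.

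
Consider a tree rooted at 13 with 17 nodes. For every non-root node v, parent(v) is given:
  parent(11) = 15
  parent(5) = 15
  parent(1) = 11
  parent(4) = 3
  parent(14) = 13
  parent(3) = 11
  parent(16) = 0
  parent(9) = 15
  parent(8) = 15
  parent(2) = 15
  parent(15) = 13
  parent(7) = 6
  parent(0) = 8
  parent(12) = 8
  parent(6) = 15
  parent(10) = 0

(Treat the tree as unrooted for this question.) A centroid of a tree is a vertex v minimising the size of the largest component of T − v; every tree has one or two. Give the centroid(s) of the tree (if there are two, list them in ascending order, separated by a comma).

15

Removing 15 splits the tree into components of sizes 5, 4, 2, 2, 1, 1, 1; the largest is 5 ≤ ⌊17/2⌋ = 8.
Every other node leaves some component of size > 8, so the centroid is unique.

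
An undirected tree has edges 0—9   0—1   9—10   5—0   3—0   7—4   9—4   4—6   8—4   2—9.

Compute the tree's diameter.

4

A longest path is 1-0-9-4-8, with 4 edges.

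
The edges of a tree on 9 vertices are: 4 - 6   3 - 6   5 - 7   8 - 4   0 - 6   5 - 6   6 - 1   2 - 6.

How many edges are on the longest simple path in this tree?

4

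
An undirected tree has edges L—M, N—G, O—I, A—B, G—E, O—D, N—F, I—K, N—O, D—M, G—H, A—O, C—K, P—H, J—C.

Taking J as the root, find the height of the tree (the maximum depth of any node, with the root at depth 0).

8

A deepest node is P, reached by J–C–K–I–O–N–G–H–P.
That path has 8 edges, so the height is 8.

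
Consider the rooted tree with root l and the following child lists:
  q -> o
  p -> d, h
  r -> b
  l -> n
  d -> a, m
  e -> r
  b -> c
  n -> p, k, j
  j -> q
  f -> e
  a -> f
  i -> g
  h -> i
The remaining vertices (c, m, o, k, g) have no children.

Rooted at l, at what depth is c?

9

Climbing from c to the root: c–b–r–e–f–a–d–p–n–l. That's 9 steps.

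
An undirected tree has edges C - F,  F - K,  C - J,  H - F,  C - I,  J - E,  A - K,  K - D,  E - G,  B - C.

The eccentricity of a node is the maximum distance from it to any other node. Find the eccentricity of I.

4

A farthest node from I is D (A, G also at distance 4).
The path I-C-F-K-D has 4 edges.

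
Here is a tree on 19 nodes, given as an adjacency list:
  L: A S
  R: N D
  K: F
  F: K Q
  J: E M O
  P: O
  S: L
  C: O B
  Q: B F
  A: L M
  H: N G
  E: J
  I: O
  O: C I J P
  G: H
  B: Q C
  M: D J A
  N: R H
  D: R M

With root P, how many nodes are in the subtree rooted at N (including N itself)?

3

Descendants of N (including itself): N, H, G. That's 3.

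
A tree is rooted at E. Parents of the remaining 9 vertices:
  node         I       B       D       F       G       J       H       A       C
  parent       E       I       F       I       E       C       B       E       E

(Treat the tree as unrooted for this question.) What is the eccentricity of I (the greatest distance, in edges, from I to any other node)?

3

A farthest node from I is J.
The path I–E–C–J has 3 edges.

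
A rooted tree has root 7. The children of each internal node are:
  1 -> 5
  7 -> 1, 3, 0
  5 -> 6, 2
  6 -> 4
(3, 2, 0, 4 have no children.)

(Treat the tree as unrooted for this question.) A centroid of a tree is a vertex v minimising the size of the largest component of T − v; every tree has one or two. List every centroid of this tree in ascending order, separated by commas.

1, 5

Removing 1 splits the tree into components of sizes 4, 3; the largest is 4 ≤ ⌊8/2⌋ = 4.
Its neighbour 5 also leaves a largest component of size 4, so both are centroids.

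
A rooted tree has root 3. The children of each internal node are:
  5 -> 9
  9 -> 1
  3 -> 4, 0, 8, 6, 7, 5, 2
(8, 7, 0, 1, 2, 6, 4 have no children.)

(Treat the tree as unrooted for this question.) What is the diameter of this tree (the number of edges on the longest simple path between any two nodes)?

Starting from 1, a farthest node is 4 at distance 4.
One longest path: 1–9–5–3–4.
So the diameter is 4.

4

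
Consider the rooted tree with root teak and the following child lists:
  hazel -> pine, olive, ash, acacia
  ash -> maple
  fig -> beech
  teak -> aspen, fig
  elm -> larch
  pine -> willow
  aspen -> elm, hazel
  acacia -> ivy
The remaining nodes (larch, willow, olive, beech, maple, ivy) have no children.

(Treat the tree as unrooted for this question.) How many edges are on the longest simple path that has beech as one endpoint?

6

Distances from beech peak at 6, attained at ivy (maple, willow also at distance 6).
beech – fig – teak – aspen – hazel – acacia – ivy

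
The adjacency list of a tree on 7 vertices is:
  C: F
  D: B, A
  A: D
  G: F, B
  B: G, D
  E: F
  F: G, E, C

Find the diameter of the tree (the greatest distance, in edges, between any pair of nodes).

5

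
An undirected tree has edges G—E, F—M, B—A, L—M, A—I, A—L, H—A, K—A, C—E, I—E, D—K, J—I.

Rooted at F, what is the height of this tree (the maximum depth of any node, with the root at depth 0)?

6

The longest root-to-leaf path is F–M–L–A–I–E–G (6 edges).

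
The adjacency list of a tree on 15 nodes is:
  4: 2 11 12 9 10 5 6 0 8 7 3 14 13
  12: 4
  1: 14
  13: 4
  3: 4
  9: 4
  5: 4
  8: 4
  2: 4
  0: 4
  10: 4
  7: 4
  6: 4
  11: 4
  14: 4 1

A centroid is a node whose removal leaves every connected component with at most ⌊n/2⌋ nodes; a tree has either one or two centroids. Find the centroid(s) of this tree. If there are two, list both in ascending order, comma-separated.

4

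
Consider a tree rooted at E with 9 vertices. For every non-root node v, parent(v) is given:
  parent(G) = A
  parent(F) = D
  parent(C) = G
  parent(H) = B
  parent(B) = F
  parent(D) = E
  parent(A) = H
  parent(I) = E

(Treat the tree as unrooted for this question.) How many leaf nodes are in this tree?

2

The leaves are C, I.
That is 2 leaves.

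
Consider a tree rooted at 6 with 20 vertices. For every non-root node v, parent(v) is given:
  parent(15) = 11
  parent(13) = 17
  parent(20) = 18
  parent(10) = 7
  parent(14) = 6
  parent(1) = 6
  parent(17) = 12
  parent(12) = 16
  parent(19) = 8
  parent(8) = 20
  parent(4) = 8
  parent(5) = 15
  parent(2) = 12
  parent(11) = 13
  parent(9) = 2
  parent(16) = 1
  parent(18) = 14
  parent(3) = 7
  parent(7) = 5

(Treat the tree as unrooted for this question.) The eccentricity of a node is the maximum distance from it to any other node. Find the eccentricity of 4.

15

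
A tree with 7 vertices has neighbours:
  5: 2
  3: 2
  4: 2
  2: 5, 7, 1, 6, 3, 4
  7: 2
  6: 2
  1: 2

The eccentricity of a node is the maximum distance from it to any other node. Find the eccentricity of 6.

2

The node farthest from 6 is 7 (3, 1, 5, 4 also at distance 2), via 6 – 2 – 7 — 2 edges.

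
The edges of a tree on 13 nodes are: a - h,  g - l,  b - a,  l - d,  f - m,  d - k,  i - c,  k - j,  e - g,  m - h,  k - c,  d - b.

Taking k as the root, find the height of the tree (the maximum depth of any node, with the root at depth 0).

f sits deepest: k–d–b–a–h–m–f — 6 edges from the root.

6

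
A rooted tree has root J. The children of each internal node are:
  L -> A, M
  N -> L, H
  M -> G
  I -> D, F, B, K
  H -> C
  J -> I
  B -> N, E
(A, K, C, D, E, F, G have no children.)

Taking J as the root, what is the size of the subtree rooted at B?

9

The subtree rooted at B contains: B, N, E, L, H, M, A, C, G — 9 nodes.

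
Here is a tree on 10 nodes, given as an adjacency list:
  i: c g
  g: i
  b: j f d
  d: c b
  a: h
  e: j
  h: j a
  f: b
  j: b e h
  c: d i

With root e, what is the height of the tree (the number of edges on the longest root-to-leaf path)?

The longest root-to-leaf path is e–j–b–d–c–i–g (6 edges).

6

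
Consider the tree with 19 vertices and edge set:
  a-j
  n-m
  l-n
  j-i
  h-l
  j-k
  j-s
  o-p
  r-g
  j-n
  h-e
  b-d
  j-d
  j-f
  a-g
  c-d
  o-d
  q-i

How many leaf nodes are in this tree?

10

Exactly 10 nodes have a single neighbour: b, c, e, f, k, m, p, q, r, s.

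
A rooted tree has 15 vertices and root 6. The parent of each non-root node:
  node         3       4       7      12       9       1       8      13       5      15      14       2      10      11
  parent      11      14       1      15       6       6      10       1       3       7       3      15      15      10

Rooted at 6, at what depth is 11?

5

6–1–7–15–10–11 — 5 edges.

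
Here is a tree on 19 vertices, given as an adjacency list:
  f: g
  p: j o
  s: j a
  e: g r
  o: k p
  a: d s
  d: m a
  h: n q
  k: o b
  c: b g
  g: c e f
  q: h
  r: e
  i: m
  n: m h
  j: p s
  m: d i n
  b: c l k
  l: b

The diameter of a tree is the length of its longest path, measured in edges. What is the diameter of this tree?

A longest path is q-h-n-m-d-a-s-j-p-o-k-b-c-g-e-r, with 15 edges.

15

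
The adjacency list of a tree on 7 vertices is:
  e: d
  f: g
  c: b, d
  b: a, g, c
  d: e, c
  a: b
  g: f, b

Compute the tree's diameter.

A longest path is e-d-c-b-g-f, with 5 edges.

5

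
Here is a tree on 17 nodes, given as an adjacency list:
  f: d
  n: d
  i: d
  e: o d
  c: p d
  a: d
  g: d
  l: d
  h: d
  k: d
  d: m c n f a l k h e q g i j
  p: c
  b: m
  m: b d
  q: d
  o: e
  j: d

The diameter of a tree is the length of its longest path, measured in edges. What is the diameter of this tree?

4

A longest path is o – e – d – m – b, with 4 edges.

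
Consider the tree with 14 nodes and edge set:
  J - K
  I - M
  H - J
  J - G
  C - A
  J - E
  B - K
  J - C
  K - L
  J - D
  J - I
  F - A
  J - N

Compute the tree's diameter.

5

A longest path is F-A-C-J-K-B, with 5 edges.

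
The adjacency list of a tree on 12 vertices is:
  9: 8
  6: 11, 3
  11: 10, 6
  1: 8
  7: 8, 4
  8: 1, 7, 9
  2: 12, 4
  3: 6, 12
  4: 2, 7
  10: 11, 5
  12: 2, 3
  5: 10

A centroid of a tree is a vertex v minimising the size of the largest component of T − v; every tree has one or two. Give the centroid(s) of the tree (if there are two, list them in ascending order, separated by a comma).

Delete 12: the remaining components have sizes 6, 5. Max 6 ≤ 6, so 12 is a centroid.
2 is adjacent to 12 and is also a centroid (the largest component after removing it is likewise 6).

2, 12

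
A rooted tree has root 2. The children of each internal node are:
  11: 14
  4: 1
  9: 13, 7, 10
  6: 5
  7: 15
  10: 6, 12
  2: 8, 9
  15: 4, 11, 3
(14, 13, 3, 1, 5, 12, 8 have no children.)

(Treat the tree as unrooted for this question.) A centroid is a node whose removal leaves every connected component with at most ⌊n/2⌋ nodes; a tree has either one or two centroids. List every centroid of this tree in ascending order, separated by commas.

9

If 9 is removed the pieces have sizes 7, 4, 2, 1, all ≤ ⌊15/2⌋ = 7.
Every other node leaves some component of size > 7, so the centroid is unique.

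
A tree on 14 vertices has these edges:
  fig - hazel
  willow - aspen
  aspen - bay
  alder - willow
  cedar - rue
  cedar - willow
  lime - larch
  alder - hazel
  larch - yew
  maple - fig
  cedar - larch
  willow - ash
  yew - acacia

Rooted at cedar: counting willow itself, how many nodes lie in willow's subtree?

8

willow's subtree: {willow, aspen, alder, ash, bay, hazel, fig, maple}, size 8.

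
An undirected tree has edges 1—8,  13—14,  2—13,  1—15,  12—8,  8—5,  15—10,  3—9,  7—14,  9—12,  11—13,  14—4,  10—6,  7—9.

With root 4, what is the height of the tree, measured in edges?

9

6 sits deepest: 4-14-7-9-12-8-1-15-10-6 — 9 edges from the root.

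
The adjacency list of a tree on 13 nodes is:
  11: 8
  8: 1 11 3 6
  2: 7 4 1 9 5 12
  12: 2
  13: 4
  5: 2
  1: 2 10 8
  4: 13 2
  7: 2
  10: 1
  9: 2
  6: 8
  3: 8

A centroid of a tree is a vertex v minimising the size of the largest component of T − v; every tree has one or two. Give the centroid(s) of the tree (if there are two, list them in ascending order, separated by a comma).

2

Removing 2 splits the tree into components of sizes 6, 2, 1, 1, 1, 1; the largest is 6 ≤ ⌊13/2⌋ = 6.
Every other node leaves some component of size > 6, so the centroid is unique.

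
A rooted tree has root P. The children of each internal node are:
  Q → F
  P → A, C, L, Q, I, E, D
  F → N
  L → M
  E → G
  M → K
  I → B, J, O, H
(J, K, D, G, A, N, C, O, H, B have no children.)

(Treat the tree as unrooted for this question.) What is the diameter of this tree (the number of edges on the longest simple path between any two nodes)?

6

A longest path is N–F–Q–P–L–M–K, with 6 edges.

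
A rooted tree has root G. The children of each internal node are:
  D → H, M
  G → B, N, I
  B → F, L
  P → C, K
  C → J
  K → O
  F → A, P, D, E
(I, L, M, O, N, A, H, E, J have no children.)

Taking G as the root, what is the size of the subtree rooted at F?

11

F's subtree: {F, E, P, D, A, C, K, H, M, J, O}, size 11.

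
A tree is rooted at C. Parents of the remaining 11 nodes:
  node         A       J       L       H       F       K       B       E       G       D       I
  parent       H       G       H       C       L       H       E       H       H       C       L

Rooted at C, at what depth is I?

Climbing from I to the root: I – L – H – C. That's 3 steps.

3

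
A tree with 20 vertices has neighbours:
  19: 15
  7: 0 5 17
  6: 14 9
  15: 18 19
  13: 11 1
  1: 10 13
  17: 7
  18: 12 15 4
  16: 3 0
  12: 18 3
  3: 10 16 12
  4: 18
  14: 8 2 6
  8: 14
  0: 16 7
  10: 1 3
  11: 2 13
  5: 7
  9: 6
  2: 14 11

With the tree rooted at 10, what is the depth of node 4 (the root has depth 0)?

4

Climbing from 4 to the root: 4 – 18 – 12 – 3 – 10. That's 4 steps.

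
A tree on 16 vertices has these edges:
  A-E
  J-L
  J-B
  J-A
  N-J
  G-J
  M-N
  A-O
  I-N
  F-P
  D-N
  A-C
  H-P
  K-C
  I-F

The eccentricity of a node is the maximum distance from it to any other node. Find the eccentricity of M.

The node farthest from M is K (H also at distance 5), via M – N – J – A – C – K — 5 edges.

5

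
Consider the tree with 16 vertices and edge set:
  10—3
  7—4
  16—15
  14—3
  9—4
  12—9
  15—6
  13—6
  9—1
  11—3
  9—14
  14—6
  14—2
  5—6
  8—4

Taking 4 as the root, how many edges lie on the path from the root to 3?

3

4 – 9 – 14 – 3 — 3 edges.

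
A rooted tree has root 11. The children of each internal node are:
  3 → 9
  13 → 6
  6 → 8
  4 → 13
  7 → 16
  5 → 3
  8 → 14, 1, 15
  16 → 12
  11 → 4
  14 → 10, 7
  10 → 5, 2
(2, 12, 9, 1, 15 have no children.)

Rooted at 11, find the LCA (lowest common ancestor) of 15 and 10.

8

Path 15→root: 15 8 6 13 4 11; path 10→root: 10 14 8 6 13 4 11.
First common node: 8.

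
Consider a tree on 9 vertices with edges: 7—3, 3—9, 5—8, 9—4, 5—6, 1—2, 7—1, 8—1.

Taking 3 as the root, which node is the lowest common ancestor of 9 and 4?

9

9's ancestor chain is 9, 3 and 4's is 4, 9, 3; they first meet at 9.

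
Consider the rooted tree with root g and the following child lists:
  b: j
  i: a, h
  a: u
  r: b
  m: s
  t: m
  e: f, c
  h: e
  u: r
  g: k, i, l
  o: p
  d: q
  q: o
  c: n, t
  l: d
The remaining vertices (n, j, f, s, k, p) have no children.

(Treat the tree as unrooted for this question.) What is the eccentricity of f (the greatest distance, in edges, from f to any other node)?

9

Distances from f peak at 9, attained at p.
f–e–h–i–g–l–d–q–o–p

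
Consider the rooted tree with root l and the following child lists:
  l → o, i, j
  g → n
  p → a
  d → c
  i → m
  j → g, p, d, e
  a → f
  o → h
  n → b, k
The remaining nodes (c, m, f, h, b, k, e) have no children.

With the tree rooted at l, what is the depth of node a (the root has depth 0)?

3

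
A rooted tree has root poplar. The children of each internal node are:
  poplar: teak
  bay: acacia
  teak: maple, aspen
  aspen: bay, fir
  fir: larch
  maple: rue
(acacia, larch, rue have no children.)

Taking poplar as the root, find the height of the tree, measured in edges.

The longest root-to-leaf path is poplar → teak → aspen → fir → larch (4 edges).

4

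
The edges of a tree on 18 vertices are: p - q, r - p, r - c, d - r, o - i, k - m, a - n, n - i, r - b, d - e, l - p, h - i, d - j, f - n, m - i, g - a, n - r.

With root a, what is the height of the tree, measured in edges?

q sits deepest: a – n – r – p – q — 4 edges from the root.

4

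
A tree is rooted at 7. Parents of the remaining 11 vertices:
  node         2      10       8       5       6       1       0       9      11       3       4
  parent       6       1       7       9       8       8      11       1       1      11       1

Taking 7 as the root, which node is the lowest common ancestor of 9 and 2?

8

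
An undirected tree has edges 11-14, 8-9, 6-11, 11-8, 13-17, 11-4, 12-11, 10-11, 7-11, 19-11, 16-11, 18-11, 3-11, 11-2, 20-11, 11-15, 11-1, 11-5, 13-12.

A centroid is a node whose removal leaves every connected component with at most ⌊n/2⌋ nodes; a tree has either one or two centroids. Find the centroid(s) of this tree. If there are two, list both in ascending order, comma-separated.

11

If 11 is removed the pieces have sizes 3, 2, 1, 1, 1, 1, 1, 1, 1, 1, 1, 1, 1, 1, 1, 1, all ≤ ⌊20/2⌋ = 10.
Every other node leaves some component of size > 10, so the centroid is unique.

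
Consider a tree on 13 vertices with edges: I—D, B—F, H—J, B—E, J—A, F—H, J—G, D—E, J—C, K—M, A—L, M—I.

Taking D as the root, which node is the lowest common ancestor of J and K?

D

J's ancestor chain is J, H, F, B, E, D and K's is K, M, I, D; they first meet at D.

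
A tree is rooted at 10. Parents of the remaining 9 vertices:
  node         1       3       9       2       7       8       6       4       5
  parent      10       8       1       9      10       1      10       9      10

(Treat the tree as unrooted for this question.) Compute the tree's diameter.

Starting from 4, a farthest node is 7 at distance 4.
One longest path: 4 – 9 – 1 – 10 – 7.
So the diameter is 4.

4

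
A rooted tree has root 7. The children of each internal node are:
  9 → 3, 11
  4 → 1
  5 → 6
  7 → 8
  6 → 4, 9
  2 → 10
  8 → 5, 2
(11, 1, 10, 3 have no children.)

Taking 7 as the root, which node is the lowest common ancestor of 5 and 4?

5

5's ancestor chain is 5, 8, 7 and 4's is 4, 6, 5, 8, 7; they first meet at 5.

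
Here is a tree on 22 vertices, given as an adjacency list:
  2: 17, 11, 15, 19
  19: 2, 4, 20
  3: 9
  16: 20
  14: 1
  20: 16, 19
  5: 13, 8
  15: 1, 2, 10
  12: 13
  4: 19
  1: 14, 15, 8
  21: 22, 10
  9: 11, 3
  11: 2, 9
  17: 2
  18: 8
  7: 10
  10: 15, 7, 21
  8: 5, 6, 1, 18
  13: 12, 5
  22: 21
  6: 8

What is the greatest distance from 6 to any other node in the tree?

7

Distances from 6 peak at 7, attained at 16 (3 also at distance 7).
6 – 8 – 1 – 15 – 2 – 19 – 20 – 16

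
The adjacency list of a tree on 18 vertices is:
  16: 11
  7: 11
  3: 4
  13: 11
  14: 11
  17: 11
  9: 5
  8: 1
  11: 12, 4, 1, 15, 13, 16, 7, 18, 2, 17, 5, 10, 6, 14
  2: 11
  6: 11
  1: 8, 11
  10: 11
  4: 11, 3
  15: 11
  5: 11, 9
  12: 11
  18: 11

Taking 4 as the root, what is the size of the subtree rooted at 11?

The subtree rooted at 11 contains: 11, 1, 5, 16, 7, 17, 2, 6, 14, 15, 10, 18, 13, 12, 8, 9 — 16 nodes.

16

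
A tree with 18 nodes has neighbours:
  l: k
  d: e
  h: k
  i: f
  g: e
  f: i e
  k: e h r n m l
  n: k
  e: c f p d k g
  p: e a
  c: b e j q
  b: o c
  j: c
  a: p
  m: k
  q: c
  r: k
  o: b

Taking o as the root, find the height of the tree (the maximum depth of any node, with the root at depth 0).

i sits deepest: o – b – c – e – f – i — 5 edges from the root.

5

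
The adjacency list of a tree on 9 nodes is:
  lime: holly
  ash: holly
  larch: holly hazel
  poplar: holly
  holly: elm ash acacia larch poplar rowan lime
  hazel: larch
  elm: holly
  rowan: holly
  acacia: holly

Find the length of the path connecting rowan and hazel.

rowan–holly–larch–hazel: 3 edges.

3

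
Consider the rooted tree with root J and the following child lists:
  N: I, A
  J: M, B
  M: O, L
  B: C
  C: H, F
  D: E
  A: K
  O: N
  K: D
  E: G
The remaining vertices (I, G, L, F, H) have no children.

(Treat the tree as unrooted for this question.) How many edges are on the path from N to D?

3

Walking from N: N - A - K - D. Length 3.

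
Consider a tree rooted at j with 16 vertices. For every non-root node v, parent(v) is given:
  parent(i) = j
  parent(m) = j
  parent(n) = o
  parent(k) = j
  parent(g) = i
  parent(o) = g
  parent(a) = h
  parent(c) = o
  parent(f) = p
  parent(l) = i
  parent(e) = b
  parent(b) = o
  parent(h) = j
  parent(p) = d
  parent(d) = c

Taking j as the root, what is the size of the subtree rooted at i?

Descendants of i (including itself): i, g, l, o, n, c, b, d, e, p, f. That's 11.

11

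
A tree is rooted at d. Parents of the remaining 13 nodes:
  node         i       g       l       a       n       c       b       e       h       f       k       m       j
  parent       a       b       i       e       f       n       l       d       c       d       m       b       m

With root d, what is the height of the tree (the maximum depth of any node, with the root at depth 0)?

The longest root-to-leaf path is d → e → a → i → l → b → m → j (7 edges).

7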